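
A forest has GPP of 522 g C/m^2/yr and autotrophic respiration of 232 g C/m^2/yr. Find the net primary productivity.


NPP = GPP - Ra = 522 - 232 = 290 g C/m^2/yr

290 g C/m^2/yr


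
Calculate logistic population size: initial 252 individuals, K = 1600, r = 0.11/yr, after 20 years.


(K - N0)/N0 = (1600 - 252)/252 = 1348/252 = 5.34921
r*t = 0.11 * 20 = 2.2; exp(-2.2) = 0.110803
5.34921 * 0.110803 = 0.592709
1 + 0.592709 = 1.59271
N = 1600 / 1.59271 = 1004.58 ≈ 1005

1005


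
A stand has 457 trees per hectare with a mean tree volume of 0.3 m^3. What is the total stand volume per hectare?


V_stand = 457 * 0.3 = 137.1 m^3/ha

137.1 m^3/ha


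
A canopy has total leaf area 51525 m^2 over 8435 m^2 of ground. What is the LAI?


LAI = 51525 / 8435 = 6.1085 ≈ 6.11

6.11


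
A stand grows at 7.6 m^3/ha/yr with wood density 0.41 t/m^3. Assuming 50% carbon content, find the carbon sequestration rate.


C = 7.6 * 0.41 * 0.5 = 1.558 ≈ 1.56 t C/ha/yr

1.56 t C/ha/yr


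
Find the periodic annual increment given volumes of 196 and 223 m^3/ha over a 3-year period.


PAI = (V2 - V1) / period = (223 - 196) / 3 = 27 / 3 = 9.00 m^3/ha/yr

9.00 m^3/ha/yr


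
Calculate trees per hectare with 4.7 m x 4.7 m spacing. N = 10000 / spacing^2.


N = 10000 / 4.7^2 = 10000 / 22.09 = 452.694 ≈ 453 trees/ha

453 trees/ha


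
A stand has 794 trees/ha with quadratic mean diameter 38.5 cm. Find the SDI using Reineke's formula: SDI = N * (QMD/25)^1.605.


QMD/25 = 38.5/25 = 1.54
(1.54)^1.605 = exp(1.605 * ln(1.54)) = exp(1.605 * 0.431782) = exp(0.693010) = 1.99973
SDI = 794 * 1.99973 = 1587.79 ≈ 1588

1588


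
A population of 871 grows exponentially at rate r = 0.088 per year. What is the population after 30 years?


r*t = 0.088 * 30 = 2.64
exp(2.64) = 14.0132
N = 871 * 14.0132 = 12205.5 ≈ 12206

12206


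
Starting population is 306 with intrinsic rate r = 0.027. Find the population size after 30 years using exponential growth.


r*t = 0.027 * 30 = 0.81
exp(0.81) = 2.24791
N = 306 * 2.24791 = 687.860 ≈ 688

688


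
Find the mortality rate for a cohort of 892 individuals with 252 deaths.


Mortality rate = 252 / 892 = 0.282511 ≈ 0.2825

0.2825


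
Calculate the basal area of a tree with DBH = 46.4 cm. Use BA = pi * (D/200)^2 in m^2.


D/200 = 46.4/200 = 0.232 m
(D/200)^2 = 0.232^2 = 0.053824
BA = 3.141593 * 0.053824 = 0.169093 ≈ 0.1691 m^2

0.1691 m^2


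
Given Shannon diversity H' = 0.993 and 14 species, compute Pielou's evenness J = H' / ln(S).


ln(14) = 2.63906
J = H' / ln(S) = 0.993 / 2.63906 = 0.376270 ≈ 0.3763

0.3763


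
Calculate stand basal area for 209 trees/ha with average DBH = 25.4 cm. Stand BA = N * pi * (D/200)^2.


(D/200)^2 = (25.4/200)^2 = 0.127^2 = 0.016129
Individual BA = 3.141593 * 0.016129 = 0.0506708 m^2
Stand BA = 209 * 0.0506708 = 10.5902 ≈ 10.59 m^2/ha

10.59 m^2/ha


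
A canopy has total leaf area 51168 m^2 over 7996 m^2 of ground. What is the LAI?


LAI = 51168 / 7996 = 6.3992 ≈ 6.40

6.40


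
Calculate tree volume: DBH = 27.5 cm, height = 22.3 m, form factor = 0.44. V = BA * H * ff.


(D/200)^2 = (27.5/200)^2 = 0.1375^2 = 0.01890625
BA = 3.141593 * 0.01890625 = 0.0593957 m^2
V = 0.0593957 * 22.3 * 0.44 = 0.582791 ≈ 0.583 m^3

0.583 m^3


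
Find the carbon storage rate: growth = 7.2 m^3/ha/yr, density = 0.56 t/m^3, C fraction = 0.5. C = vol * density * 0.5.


C = 7.2 * 0.56 * 0.5 = 2.016 ≈ 2.02 t C/ha/yr

2.02 t C/ha/yr


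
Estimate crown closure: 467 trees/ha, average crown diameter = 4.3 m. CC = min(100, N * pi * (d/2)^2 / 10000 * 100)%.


(d/2)^2 = (4.3/2)^2 = 2.15^2 = 4.6225
Crown area = 3.141593 * 4.6225 = 14.5220 m^2
N * area / 10000 * 100 = 467 * 14.5220 / 10000 * 100 = 67.8177
CC = min(100, 67.8177) = 67.8177 ≈ 67.8%

67.8%


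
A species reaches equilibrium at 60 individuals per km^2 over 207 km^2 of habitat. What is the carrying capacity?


K = 60 * 207 = 12420 individuals

12420 individuals


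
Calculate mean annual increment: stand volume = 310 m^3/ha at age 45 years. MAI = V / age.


MAI = 310 / 45 = 6.8889 ≈ 6.89 m^3/ha/yr

6.89 m^3/ha/yr


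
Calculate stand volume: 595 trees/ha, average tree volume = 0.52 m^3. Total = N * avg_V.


V_stand = 595 * 0.52 = 309.4 m^3/ha

309.4 m^3/ha


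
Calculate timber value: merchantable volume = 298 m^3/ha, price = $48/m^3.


Value = 298 * 48 = $14304/ha

$14304/ha


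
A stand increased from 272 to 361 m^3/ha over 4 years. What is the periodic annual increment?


PAI = (V2 - V1) / period = (361 - 272) / 4 = 89 / 4 = 22.25 m^3/ha/yr

22.25 m^3/ha/yr


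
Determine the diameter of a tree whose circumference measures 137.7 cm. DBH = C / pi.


DBH = C / pi = 137.7 / 3.141593 = 43.8313 ≈ 43.83 cm

43.83 cm


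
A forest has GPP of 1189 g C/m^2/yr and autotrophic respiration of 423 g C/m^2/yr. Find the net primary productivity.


NPP = GPP - Ra = 1189 - 423 = 766 g C/m^2/yr

766 g C/m^2/yr


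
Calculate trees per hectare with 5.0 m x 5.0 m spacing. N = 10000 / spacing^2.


N = 10000 / 5.0^2 = 10000 / 25 = 400.000 ≈ 400 trees/ha

400 trees/ha


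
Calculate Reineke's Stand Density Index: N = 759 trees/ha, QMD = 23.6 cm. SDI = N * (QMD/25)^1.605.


QMD/25 = 23.6/25 = 0.944
(0.944)^1.605 = exp(1.605 * ln(0.944)) = exp(1.605 * (-0.0576291)) = exp(-0.0924947) = 0.911654
SDI = 759 * 0.911654 = 691.945 ≈ 692

692


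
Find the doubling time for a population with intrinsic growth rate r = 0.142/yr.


td = ln(2) / 0.142 = 0.693147 / 0.142 = 4.88132 ≈ 4.9 years

4.9 years


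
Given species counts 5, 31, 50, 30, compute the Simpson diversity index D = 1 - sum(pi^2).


Total N = 5 + 31 + 50 + 30 = 116
Per-species terms:
  p = 5/116 = 0.043103; p^2 = 0.043103^2 = 0.001858
  p = 31/116 = 0.267241; p^2 = 0.267241^2 = 0.071418
  p = 50/116 = 0.431034; p^2 = 0.431034^2 = 0.185790
  p = 30/116 = 0.258621; p^2 = 0.258621^2 = 0.066885
sum(p^2) = 0.001858 + 0.071418 + 0.185790 + 0.066885 = 0.325951
D = 1 - 0.325951 = 0.674049 ≈ 0.6740

0.6740


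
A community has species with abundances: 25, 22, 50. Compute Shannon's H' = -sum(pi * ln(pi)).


Total N = 25 + 22 + 50 = 97
Per-species terms:
  p = 25/97 = 0.257732; ln(p) = -1.355835; p*ln(p) = 0.257732 * (-1.355835) = -0.349442
  p = 22/97 = 0.226804; ln(p) = -1.483669; p*ln(p) = 0.226804 * (-1.483669) = -0.336502
  p = 50/97 = 0.515464; ln(p) = -0.662688; p*ln(p) = 0.515464 * (-0.662688) = -0.341592
sum(p*ln(p)) = (-0.349442) + (-0.336502) + (-0.341592) = -1.027536
H' = -(-1.027536) = 1.027536 ≈ 1.0275

1.0275


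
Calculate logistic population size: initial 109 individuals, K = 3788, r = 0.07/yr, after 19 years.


(K - N0)/N0 = (3788 - 109)/109 = 3679/109 = 33.7523
r*t = 0.07 * 19 = 1.33; exp(-1.33) = 0.264477
33.7523 * 0.264477 = 8.92671
1 + 8.92671 = 9.92671
N = 3788 / 9.92671 = 381.597 ≈ 382

382


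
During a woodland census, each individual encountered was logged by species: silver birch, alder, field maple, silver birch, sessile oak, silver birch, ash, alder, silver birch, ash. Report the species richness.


Total individuals logged = 10
Distinct species (count of individuals): silver birch (4), alder (2), field maple (1), sessile oak (1), ash (2)
Species richness = number of distinct species = 5

5


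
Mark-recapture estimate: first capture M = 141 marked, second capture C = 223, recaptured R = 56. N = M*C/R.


N = M * C / R = 141 * 223 / 56 = 31443 / 56 = 561.48 ≈ 561

561 individuals


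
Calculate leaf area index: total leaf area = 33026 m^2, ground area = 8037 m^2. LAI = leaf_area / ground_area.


LAI = 33026 / 8037 = 4.1092 ≈ 4.11

4.11


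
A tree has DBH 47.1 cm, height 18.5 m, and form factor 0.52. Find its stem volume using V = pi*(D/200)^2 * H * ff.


(D/200)^2 = (47.1/200)^2 = 0.2355^2 = 0.05546025
BA = 3.141593 * 0.05546025 = 0.174234 m^2
V = 0.174234 * 18.5 * 0.52 = 1.67613 ≈ 1.676 m^3

1.676 m^3


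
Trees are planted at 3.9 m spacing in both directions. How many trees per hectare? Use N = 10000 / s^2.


N = 10000 / 3.9^2 = 10000 / 15.21 = 657.462 ≈ 657 trees/ha

657 trees/ha


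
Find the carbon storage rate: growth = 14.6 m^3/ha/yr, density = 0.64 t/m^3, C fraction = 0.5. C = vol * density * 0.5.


C = 14.6 * 0.64 * 0.5 = 4.672 ≈ 4.67 t C/ha/yr

4.67 t C/ha/yr


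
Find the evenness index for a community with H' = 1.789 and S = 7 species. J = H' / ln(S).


ln(7) = 1.94591
J = H' / ln(S) = 1.789 / 1.94591 = 0.919364 ≈ 0.9194

0.9194


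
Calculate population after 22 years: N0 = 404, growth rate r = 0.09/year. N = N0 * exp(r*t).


r*t = 0.09 * 22 = 1.98
exp(1.98) = 7.24274
N = 404 * 7.24274 = 2926.07 ≈ 2926

2926


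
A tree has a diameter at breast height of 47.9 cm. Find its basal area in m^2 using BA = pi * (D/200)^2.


D/200 = 47.9/200 = 0.2395 m
(D/200)^2 = 0.2395^2 = 0.05736025
BA = 3.141593 * 0.05736025 = 0.180203 ≈ 0.1802 m^2

0.1802 m^2


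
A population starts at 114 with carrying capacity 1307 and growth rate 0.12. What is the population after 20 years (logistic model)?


(K - N0)/N0 = (1307 - 114)/114 = 1193/114 = 10.4649
r*t = 0.12 * 20 = 2.4; exp(-2.4) = 0.0907180
10.4649 * 0.0907180 = 0.949355
1 + 0.949355 = 1.94936
N = 1307 / 1.94936 = 670.476 ≈ 670

670


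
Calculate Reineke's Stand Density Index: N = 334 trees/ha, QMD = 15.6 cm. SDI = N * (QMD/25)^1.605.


QMD/25 = 15.6/25 = 0.624
(0.624)^1.605 = exp(1.605 * ln(0.624)) = exp(1.605 * (-0.471605)) = exp(-0.756926) = 0.469106
SDI = 334 * 0.469106 = 156.681 ≈ 157

157


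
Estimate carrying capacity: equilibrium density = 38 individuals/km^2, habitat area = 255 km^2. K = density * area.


K = 38 * 255 = 9690 individuals

9690 individuals


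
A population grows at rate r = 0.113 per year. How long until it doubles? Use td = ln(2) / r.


td = ln(2) / 0.113 = 0.693147 / 0.113 = 6.13404 ≈ 6.1 years

6.1 years


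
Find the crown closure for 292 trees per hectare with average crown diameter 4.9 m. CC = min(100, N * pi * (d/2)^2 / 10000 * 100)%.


(d/2)^2 = (4.9/2)^2 = 2.45^2 = 6.0025
Crown area = 3.141593 * 6.0025 = 18.8574 m^2
N * area / 10000 * 100 = 292 * 18.8574 / 10000 * 100 = 55.0636
CC = min(100, 55.0636) = 55.0636 ≈ 55.1%

55.1%


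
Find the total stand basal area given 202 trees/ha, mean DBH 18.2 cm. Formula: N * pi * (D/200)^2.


(D/200)^2 = (18.2/200)^2 = 0.091^2 = 0.008281
Individual BA = 3.141593 * 0.008281 = 0.0260155 m^2
Stand BA = 202 * 0.0260155 = 5.25513 ≈ 5.26 m^2/ha

5.26 m^2/ha


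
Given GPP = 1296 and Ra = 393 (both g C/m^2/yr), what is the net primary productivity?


NPP = GPP - Ra = 1296 - 393 = 903 g C/m^2/yr

903 g C/m^2/yr


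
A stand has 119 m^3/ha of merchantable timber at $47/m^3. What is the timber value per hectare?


Value = 119 * 47 = $5593/ha

$5593/ha


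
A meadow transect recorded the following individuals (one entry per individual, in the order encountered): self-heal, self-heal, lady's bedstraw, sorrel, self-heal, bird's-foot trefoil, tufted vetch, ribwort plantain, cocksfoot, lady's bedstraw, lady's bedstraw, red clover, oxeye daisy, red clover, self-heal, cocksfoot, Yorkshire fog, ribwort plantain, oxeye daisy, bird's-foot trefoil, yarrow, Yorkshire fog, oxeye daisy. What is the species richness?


Total individuals logged = 23
Distinct species (count of individuals): self-heal (4), lady's bedstraw (3), sorrel (1), bird's-foot trefoil (2), tufted vetch (1), ribwort plantain (2), cocksfoot (2), red clover (2), oxeye daisy (3), Yorkshire fog (2), yarrow (1)
Species richness = number of distinct species = 11

11


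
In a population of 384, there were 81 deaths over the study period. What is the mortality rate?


Mortality rate = 81 / 384 = 0.210938 ≈ 0.2109

0.2109


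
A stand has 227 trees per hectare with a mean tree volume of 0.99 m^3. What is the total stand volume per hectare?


V_stand = 227 * 0.99 = 224.73 ≈ 224.7 m^3/ha

224.7 m^3/ha


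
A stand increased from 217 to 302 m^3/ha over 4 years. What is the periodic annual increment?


PAI = (V2 - V1) / period = (302 - 217) / 4 = 85 / 4 = 21.25 m^3/ha/yr

21.25 m^3/ha/yr


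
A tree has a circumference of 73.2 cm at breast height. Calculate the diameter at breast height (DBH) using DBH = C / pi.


DBH = C / pi = 73.2 / 3.141593 = 23.3003 ≈ 23.30 cm

23.30 cm


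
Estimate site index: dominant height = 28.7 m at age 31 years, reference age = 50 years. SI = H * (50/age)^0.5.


50/31 = 1.61290
(1.61290)^0.5 = 1.27000
SI = 28.7 * 1.27000 = 36.4490 ≈ 36.4 m

36.4 m


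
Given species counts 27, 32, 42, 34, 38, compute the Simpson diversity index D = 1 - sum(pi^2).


Total N = 27 + 32 + 42 + 34 + 38 = 173
Per-species terms:
  p = 27/173 = 0.156069; p^2 = 0.156069^2 = 0.024358
  p = 32/173 = 0.184971; p^2 = 0.184971^2 = 0.034214
  p = 42/173 = 0.242775; p^2 = 0.242775^2 = 0.058940
  p = 34/173 = 0.196532; p^2 = 0.196532^2 = 0.038625
  p = 38/173 = 0.219653; p^2 = 0.219653^2 = 0.048247
sum(p^2) = 0.024358 + 0.034214 + 0.058940 + 0.038625 + 0.048247 = 0.204384
D = 1 - 0.204384 = 0.795616 ≈ 0.7956

0.7956


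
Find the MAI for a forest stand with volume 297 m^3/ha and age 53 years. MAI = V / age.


MAI = 297 / 53 = 5.6038 ≈ 5.60 m^3/ha/yr

5.60 m^3/ha/yr


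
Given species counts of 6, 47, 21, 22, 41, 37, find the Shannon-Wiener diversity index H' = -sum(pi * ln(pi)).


Total N = 6 + 47 + 21 + 22 + 41 + 37 = 174
Per-species terms:
  p = 6/174 = 0.034483; ln(p) = -3.367289; p*ln(p) = 0.034483 * (-3.367289) = -0.116114
  p = 47/174 = 0.270115; ln(p) = -1.308907; p*ln(p) = 0.270115 * (-1.308907) = -0.353555
  p = 21/174 = 0.120690; ln(p) = -2.114530; p*ln(p) = 0.120690 * (-2.114530) = -0.255203
  p = 22/174 = 0.126437; ln(p) = -2.068011; p*ln(p) = 0.126437 * (-2.068011) = -0.261473
  p = 41/174 = 0.235632; ln(p) = -1.445484; p*ln(p) = 0.235632 * (-1.445484) = -0.340602
  p = 37/174 = 0.212644; ln(p) = -1.548136; p*ln(p) = 0.212644 * (-1.548136) = -0.329202
sum(p*ln(p)) = (-0.116114) + (-0.353555) + (-0.255203) + (-0.261473) + (-0.340602) + (-0.329202) = -1.656149
H' = -(-1.656149) = 1.656149 ≈ 1.6561

1.6561


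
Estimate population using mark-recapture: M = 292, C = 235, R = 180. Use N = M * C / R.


N = M * C / R = 292 * 235 / 180 = 68620 / 180 = 381.22 ≈ 381

381 individuals


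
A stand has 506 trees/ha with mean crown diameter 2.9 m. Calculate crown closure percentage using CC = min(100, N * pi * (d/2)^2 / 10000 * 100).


(d/2)^2 = (2.9/2)^2 = 1.45^2 = 2.1025
Crown area = 3.141593 * 2.1025 = 6.60520 m^2
N * area / 10000 * 100 = 506 * 6.60520 / 10000 * 100 = 33.4223
CC = min(100, 33.4223) = 33.4223 ≈ 33.4%

33.4%


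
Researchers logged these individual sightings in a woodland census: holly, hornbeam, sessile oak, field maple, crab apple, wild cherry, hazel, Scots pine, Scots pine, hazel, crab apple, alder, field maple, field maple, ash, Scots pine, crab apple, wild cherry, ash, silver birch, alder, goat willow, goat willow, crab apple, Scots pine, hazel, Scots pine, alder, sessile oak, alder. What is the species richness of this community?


Total individuals logged = 30
Distinct species (count of individuals): holly (1), hornbeam (1), sessile oak (2), field maple (3), crab apple (4), wild cherry (2), hazel (3), Scots pine (5), alder (4), ash (2), silver birch (1), goat willow (2)
Species richness = number of distinct species = 12

12


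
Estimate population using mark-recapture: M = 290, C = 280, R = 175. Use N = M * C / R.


N = M * C / R = 290 * 280 / 175 = 81200 / 175 = 464

464 individuals


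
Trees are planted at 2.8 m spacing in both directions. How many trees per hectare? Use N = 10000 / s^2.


N = 10000 / 2.8^2 = 10000 / 7.84 = 1275.51 ≈ 1276 trees/ha

1276 trees/ha


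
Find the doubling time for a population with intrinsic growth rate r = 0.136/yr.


td = ln(2) / 0.136 = 0.693147 / 0.136 = 5.09667 ≈ 5.1 years

5.1 years


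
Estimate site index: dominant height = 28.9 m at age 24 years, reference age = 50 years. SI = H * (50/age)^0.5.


50/24 = 2.08333
(2.08333)^0.5 = 1.44337
SI = 28.9 * 1.44337 = 41.7134 ≈ 41.7 m

41.7 m


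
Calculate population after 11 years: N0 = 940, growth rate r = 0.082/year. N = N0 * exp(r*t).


r*t = 0.082 * 11 = 0.902
exp(0.902) = 2.46453
N = 940 * 2.46453 = 2316.66 ≈ 2317

2317


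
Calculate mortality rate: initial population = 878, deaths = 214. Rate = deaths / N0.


Mortality rate = 214 / 878 = 0.243736 ≈ 0.2437

0.2437


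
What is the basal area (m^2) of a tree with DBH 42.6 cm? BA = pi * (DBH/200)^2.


D/200 = 42.6/200 = 0.213 m
(D/200)^2 = 0.213^2 = 0.045369
BA = 3.141593 * 0.045369 = 0.142531 ≈ 0.1425 m^2

0.1425 m^2


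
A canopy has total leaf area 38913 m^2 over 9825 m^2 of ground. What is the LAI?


LAI = 38913 / 9825 = 3.9606 ≈ 3.96

3.96


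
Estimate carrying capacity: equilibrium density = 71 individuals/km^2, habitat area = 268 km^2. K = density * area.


K = 71 * 268 = 19028 individuals

19028 individuals


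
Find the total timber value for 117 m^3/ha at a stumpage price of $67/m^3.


Value = 117 * 67 = $7839/ha

$7839/ha


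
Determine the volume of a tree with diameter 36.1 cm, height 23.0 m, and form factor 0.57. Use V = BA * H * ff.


(D/200)^2 = (36.1/200)^2 = 0.1805^2 = 0.03258025
BA = 3.141593 * 0.03258025 = 0.102354 m^2
V = 0.102354 * 23.0 * 0.57 = 1.34186 ≈ 1.342 m^3

1.342 m^3


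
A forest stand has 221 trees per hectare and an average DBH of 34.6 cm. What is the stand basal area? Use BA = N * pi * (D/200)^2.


(D/200)^2 = (34.6/200)^2 = 0.173^2 = 0.029929
Individual BA = 3.141593 * 0.029929 = 0.0940247 m^2
Stand BA = 221 * 0.0940247 = 20.7795 ≈ 20.78 m^2/ha

20.78 m^2/ha


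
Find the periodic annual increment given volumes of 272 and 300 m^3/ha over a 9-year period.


PAI = (V2 - V1) / period = (300 - 272) / 9 = 28 / 9 = 3.1111 ≈ 3.11 m^3/ha/yr

3.11 m^3/ha/yr


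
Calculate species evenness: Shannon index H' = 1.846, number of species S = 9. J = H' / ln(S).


ln(9) = 2.19722
J = H' / ln(S) = 1.846 / 2.19722 = 0.840153 ≈ 0.8402

0.8402


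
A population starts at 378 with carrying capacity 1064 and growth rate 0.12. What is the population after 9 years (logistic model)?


(K - N0)/N0 = (1064 - 378)/378 = 686/378 = 1.81481
r*t = 0.12 * 9 = 1.08; exp(-1.08) = 0.339596
1.81481 * 0.339596 = 0.616302
1 + 0.616302 = 1.61630
N = 1064 / 1.61630 = 658.294 ≈ 658

658


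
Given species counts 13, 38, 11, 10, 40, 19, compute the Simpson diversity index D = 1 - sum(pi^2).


Total N = 13 + 38 + 11 + 10 + 40 + 19 = 131
Per-species terms:
  p = 13/131 = 0.099237; p^2 = 0.099237^2 = 0.009848
  p = 38/131 = 0.290076; p^2 = 0.290076^2 = 0.084144
  p = 11/131 = 0.083969; p^2 = 0.083969^2 = 0.007051
  p = 10/131 = 0.076336; p^2 = 0.076336^2 = 0.005827
  p = 40/131 = 0.305344; p^2 = 0.305344^2 = 0.093235
  p = 19/131 = 0.145038; p^2 = 0.145038^2 = 0.021036
sum(p^2) = 0.009848 + 0.084144 + 0.007051 + 0.005827 + 0.093235 + 0.021036 = 0.221141
D = 1 - 0.221141 = 0.778859 ≈ 0.7789

0.7789


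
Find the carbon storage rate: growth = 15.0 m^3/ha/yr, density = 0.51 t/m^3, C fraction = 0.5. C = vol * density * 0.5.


C = 15.0 * 0.51 * 0.5 = 3.825 ≈ 3.83 t C/ha/yr

3.83 t C/ha/yr


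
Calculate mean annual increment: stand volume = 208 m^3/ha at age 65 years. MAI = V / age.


MAI = 208 / 65 = 3.20 m^3/ha/yr

3.20 m^3/ha/yr


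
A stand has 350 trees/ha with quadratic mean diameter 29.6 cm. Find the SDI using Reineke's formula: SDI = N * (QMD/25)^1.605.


QMD/25 = 29.6/25 = 1.184
(1.184)^1.605 = exp(1.605 * ln(1.184)) = exp(1.605 * 0.168899) = exp(0.271083) = 1.31138
SDI = 350 * 1.31138 = 458.983 ≈ 459

459


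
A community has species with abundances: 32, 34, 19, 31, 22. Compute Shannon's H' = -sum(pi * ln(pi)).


Total N = 32 + 34 + 19 + 31 + 22 = 138
Per-species terms:
  p = 32/138 = 0.231884; ln(p) = -1.461518; p*ln(p) = 0.231884 * (-1.461518) = -0.338903
  p = 34/138 = 0.246377; ln(p) = -1.400892; p*ln(p) = 0.246377 * (-1.400892) = -0.345148
  p = 19/138 = 0.137681; ln(p) = -1.982816; p*ln(p) = 0.137681 * (-1.982816) = -0.272996
  p = 31/138 = 0.224638; ln(p) = -1.493265; p*ln(p) = 0.224638 * (-1.493265) = -0.335444
  p = 22/138 = 0.159420; ln(p) = -1.836213; p*ln(p) = 0.159420 * (-1.836213) = -0.292729
sum(p*ln(p)) = (-0.338903) + (-0.345148) + (-0.272996) + (-0.335444) + (-0.292729) = -1.585220
H' = -(-1.585220) = 1.585220 ≈ 1.5852

1.5852


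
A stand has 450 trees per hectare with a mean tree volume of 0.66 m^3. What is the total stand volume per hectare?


V_stand = 450 * 0.66 = 297.0 m^3/ha

297.0 m^3/ha


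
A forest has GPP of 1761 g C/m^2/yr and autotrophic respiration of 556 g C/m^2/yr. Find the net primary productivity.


NPP = GPP - Ra = 1761 - 556 = 1205 g C/m^2/yr

1205 g C/m^2/yr


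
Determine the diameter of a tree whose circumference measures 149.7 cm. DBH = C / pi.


DBH = C / pi = 149.7 / 3.141593 = 47.6510 ≈ 47.65 cm

47.65 cm


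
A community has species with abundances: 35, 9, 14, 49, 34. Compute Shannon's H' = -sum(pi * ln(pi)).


Total N = 35 + 9 + 14 + 49 + 34 = 141
Per-species terms:
  p = 35/141 = 0.248227; ln(p) = -1.393412; p*ln(p) = 0.248227 * (-1.393412) = -0.345882
  p = 9/141 = 0.063830; ln(p) = -2.751532; p*ln(p) = 0.063830 * (-2.751532) = -0.175630
  p = 14/141 = 0.099291; ln(p) = -2.309700; p*ln(p) = 0.099291 * (-2.309700) = -0.229332
  p = 49/141 = 0.347518; ln(p) = -1.056939; p*ln(p) = 0.347518 * (-1.056939) = -0.367305
  p = 34/141 = 0.241135; ln(p) = -1.422398; p*ln(p) = 0.241135 * (-1.422398) = -0.342990
sum(p*ln(p)) = (-0.345882) + (-0.175630) + (-0.229332) + (-0.367305) + (-0.342990) = -1.461139
H' = -(-1.461139) = 1.461139 ≈ 1.4611

1.4611


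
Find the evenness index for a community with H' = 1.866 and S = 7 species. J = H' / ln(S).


ln(7) = 1.94591
J = H' / ln(S) = 1.866 / 1.94591 = 0.958934 ≈ 0.9589

0.9589


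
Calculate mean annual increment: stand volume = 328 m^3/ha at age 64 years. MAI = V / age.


MAI = 328 / 64 = 5.1250 ≈ 5.13 m^3/ha/yr

5.13 m^3/ha/yr


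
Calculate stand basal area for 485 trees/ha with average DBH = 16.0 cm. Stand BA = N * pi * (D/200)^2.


(D/200)^2 = (16.0/200)^2 = 0.08^2 = 0.0064
Individual BA = 3.141593 * 0.0064 = 0.0201062 m^2
Stand BA = 485 * 0.0201062 = 9.75151 ≈ 9.75 m^2/ha

9.75 m^2/ha


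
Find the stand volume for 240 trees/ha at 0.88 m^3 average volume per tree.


V_stand = 240 * 0.88 = 211.2 m^3/ha

211.2 m^3/ha


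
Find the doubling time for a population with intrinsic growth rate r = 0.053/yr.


td = ln(2) / 0.053 = 0.693147 / 0.053 = 13.0782 ≈ 13.1 years

13.1 years


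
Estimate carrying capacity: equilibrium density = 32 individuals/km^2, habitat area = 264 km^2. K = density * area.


K = 32 * 264 = 8448 individuals

8448 individuals


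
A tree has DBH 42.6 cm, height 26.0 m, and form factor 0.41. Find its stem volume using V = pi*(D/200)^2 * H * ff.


(D/200)^2 = (42.6/200)^2 = 0.213^2 = 0.045369
BA = 3.141593 * 0.045369 = 0.142531 m^2
V = 0.142531 * 26.0 * 0.41 = 1.51938 ≈ 1.519 m^3

1.519 m^3


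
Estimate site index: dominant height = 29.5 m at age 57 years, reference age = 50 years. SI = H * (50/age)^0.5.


50/57 = 0.877193
(0.877193)^0.5 = 0.936586
SI = 29.5 * 0.936586 = 27.6293 ≈ 27.6 m

27.6 m


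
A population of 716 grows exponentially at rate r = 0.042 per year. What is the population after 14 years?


r*t = 0.042 * 14 = 0.588
exp(0.588) = 1.80038
N = 716 * 1.80038 = 1289.07 ≈ 1289

1289


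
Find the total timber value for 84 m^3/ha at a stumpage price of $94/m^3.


Value = 84 * 94 = $7896/ha

$7896/ha


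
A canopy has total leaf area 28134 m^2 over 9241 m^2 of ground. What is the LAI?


LAI = 28134 / 9241 = 3.0445 ≈ 3.04

3.04


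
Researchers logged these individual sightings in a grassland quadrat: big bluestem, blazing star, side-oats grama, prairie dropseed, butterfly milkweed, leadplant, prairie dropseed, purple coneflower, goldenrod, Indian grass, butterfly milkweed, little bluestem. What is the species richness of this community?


Total individuals logged = 12
Distinct species (count of individuals): big bluestem (1), blazing star (1), side-oats grama (1), prairie dropseed (2), butterfly milkweed (2), leadplant (1), purple coneflower (1), goldenrod (1), Indian grass (1), little bluestem (1)
Species richness = number of distinct species = 10

10


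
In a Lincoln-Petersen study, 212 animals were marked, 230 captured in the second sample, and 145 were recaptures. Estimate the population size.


N = M * C / R = 212 * 230 / 145 = 48760 / 145 = 336.28 ≈ 336

336 individuals


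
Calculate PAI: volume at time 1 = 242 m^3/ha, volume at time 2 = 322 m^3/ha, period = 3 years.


PAI = (V2 - V1) / period = (322 - 242) / 3 = 80 / 3 = 26.6667 ≈ 26.67 m^3/ha/yr

26.67 m^3/ha/yr


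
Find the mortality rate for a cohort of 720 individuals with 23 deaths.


Mortality rate = 23 / 720 = 0.031944 ≈ 0.0319

0.0319


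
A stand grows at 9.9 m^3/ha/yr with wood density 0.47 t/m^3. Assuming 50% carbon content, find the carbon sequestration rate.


C = 9.9 * 0.47 * 0.5 = 2.3265 ≈ 2.33 t C/ha/yr

2.33 t C/ha/yr


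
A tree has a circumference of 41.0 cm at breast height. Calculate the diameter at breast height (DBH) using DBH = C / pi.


DBH = C / pi = 41.0 / 3.141593 = 13.0507 ≈ 13.05 cm

13.05 cm


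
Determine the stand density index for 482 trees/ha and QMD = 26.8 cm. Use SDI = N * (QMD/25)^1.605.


QMD/25 = 26.8/25 = 1.072
(1.072)^1.605 = exp(1.605 * ln(1.072)) = exp(1.605 * 0.0695261) = exp(0.111589) = 1.11805
SDI = 482 * 1.11805 = 538.900 ≈ 539

539


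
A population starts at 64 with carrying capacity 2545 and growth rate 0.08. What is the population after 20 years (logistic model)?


(K - N0)/N0 = (2545 - 64)/64 = 2481/64 = 38.7656
r*t = 0.08 * 20 = 1.6; exp(-1.6) = 0.201897
38.7656 * 0.201897 = 7.82666
1 + 7.82666 = 8.82666
N = 2545 / 8.82666 = 288.331 ≈ 288

288


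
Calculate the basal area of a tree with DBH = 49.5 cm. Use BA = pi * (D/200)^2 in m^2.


D/200 = 49.5/200 = 0.2475 m
(D/200)^2 = 0.2475^2 = 0.06125625
BA = 3.141593 * 0.06125625 = 0.192442 ≈ 0.1924 m^2

0.1924 m^2


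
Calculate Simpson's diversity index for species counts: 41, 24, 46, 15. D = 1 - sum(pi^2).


Total N = 41 + 24 + 46 + 15 = 126
Per-species terms:
  p = 41/126 = 0.325397; p^2 = 0.325397^2 = 0.105883
  p = 24/126 = 0.190476; p^2 = 0.190476^2 = 0.036281
  p = 46/126 = 0.365079; p^2 = 0.365079^2 = 0.133283
  p = 15/126 = 0.119048; p^2 = 0.119048^2 = 0.014172
sum(p^2) = 0.105883 + 0.036281 + 0.133283 + 0.014172 = 0.289619
D = 1 - 0.289619 = 0.710381 ≈ 0.7104

0.7104


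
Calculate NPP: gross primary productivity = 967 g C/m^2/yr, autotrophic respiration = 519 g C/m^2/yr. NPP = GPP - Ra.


NPP = GPP - Ra = 967 - 519 = 448 g C/m^2/yr

448 g C/m^2/yr


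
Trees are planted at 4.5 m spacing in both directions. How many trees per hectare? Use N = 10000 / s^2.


N = 10000 / 4.5^2 = 10000 / 20.25 = 493.827 ≈ 494 trees/ha

494 trees/ha


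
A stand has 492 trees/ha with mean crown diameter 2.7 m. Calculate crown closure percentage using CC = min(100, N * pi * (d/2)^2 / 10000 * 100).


(d/2)^2 = (2.7/2)^2 = 1.35^2 = 1.8225
Crown area = 3.141593 * 1.8225 = 5.72555 m^2
N * area / 10000 * 100 = 492 * 5.72555 / 10000 * 100 = 28.1697
CC = min(100, 28.1697) = 28.1697 ≈ 28.2%

28.2%


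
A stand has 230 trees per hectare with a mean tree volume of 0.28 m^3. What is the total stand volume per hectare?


V_stand = 230 * 0.28 = 64.4 m^3/ha

64.4 m^3/ha


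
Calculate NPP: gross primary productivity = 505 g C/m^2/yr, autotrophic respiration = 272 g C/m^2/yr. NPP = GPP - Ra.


NPP = GPP - Ra = 505 - 272 = 233 g C/m^2/yr

233 g C/m^2/yr


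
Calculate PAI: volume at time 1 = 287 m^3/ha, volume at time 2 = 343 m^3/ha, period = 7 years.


PAI = (V2 - V1) / period = (343 - 287) / 7 = 56 / 7 = 8.00 m^3/ha/yr

8.00 m^3/ha/yr


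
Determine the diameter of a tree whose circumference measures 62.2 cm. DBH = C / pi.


DBH = C / pi = 62.2 / 3.141593 = 19.7989 ≈ 19.80 cm

19.80 cm


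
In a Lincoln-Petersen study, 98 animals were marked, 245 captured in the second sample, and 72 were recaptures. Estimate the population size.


N = M * C / R = 98 * 245 / 72 = 24010 / 72 = 333.47 ≈ 333

333 individuals


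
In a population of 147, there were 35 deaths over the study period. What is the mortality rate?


Mortality rate = 35 / 147 = 0.238095 ≈ 0.2381

0.2381


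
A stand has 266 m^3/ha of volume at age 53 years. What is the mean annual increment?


MAI = 266 / 53 = 5.0189 ≈ 5.02 m^3/ha/yr

5.02 m^3/ha/yr


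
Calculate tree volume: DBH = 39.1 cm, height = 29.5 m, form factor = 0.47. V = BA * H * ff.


(D/200)^2 = (39.1/200)^2 = 0.1955^2 = 0.03822025
BA = 3.141593 * 0.03822025 = 0.120072 m^2
V = 0.120072 * 29.5 * 0.47 = 1.66480 ≈ 1.665 m^3

1.665 m^3


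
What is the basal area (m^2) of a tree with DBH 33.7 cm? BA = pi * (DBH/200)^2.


D/200 = 33.7/200 = 0.1685 m
(D/200)^2 = 0.1685^2 = 0.02839225
BA = 3.141593 * 0.02839225 = 0.0891969 ≈ 0.0892 m^2

0.0892 m^2


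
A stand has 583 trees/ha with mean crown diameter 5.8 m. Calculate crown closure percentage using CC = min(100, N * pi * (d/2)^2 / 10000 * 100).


(d/2)^2 = (5.8/2)^2 = 2.9^2 = 8.41
Crown area = 3.141593 * 8.41 = 26.4208 m^2
N * area / 10000 * 100 = 583 * 26.4208 / 10000 * 100 = 154.033
CC = min(100, 154.033) = 100%

100%


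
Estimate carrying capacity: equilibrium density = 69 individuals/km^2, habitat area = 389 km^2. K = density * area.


K = 69 * 389 = 26841 individuals

26841 individuals


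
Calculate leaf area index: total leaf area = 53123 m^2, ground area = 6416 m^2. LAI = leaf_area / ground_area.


LAI = 53123 / 6416 = 8.2798 ≈ 8.28

8.28


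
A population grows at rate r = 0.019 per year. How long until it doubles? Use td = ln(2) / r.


td = ln(2) / 0.019 = 0.693147 / 0.019 = 36.4814 ≈ 36.5 years

36.5 years


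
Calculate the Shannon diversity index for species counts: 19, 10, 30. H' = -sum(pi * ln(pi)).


Total N = 19 + 10 + 30 = 59
Per-species terms:
  p = 19/59 = 0.322034; ln(p) = -1.133098; p*ln(p) = 0.322034 * (-1.133098) = -0.364896
  p = 10/59 = 0.169492; ln(p) = -1.774950; p*ln(p) = 0.169492 * (-1.774950) = -0.300840
  p = 30/59 = 0.508475; ln(p) = -0.676339; p*ln(p) = 0.508475 * (-0.676339) = -0.343901
sum(p*ln(p)) = (-0.364896) + (-0.300840) + (-0.343901) = -1.009637
H' = -(-1.009637) = 1.009637 ≈ 1.0096

1.0096


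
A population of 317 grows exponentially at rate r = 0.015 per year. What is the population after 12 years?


r*t = 0.015 * 12 = 0.18
exp(0.18) = 1.19722
N = 317 * 1.19722 = 379.519 ≈ 380

380


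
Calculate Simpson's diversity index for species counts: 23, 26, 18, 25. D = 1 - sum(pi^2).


Total N = 23 + 26 + 18 + 25 = 92
Per-species terms:
  p = 23/92 = 0.250000; p^2 = 0.250000^2 = 0.062500
  p = 26/92 = 0.282609; p^2 = 0.282609^2 = 0.079868
  p = 18/92 = 0.195652; p^2 = 0.195652^2 = 0.038280
  p = 25/92 = 0.271739; p^2 = 0.271739^2 = 0.073842
sum(p^2) = 0.062500 + 0.079868 + 0.038280 + 0.073842 = 0.254490
D = 1 - 0.254490 = 0.745510 ≈ 0.7455

0.7455


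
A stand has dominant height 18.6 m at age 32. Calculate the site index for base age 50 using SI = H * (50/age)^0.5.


50/32 = 1.56250
(1.56250)^0.5 = 1.25000
SI = 18.6 * 1.25000 = 23.2500 ≈ 23.3 m

23.3 m


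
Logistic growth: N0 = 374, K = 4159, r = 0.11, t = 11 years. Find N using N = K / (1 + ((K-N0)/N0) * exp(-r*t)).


(K - N0)/N0 = (4159 - 374)/374 = 3785/374 = 10.1203
r*t = 0.11 * 11 = 1.21; exp(-1.21) = 0.298197
10.1203 * 0.298197 = 3.01784
1 + 3.01784 = 4.01784
N = 4159 / 4.01784 = 1035.13 ≈ 1035

1035


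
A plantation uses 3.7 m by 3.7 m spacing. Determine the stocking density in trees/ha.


N = 10000 / 3.7^2 = 10000 / 13.69 = 730.460 ≈ 730 trees/ha

730 trees/ha


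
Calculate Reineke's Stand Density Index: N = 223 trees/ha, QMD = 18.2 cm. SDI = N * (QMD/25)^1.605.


QMD/25 = 18.2/25 = 0.728
(0.728)^1.605 = exp(1.605 * ln(0.728)) = exp(1.605 * (-0.317454)) = exp(-0.509514) = 0.600787
SDI = 223 * 0.600787 = 133.976 ≈ 134

134


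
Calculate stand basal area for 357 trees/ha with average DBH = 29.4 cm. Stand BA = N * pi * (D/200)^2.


(D/200)^2 = (29.4/200)^2 = 0.147^2 = 0.021609
Individual BA = 3.141593 * 0.021609 = 0.0678867 m^2
Stand BA = 357 * 0.0678867 = 24.2356 ≈ 24.24 m^2/ha

24.24 m^2/ha


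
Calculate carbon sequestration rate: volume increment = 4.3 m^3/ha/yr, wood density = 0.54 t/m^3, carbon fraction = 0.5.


C = 4.3 * 0.54 * 0.5 = 1.161 ≈ 1.16 t C/ha/yr

1.16 t C/ha/yr


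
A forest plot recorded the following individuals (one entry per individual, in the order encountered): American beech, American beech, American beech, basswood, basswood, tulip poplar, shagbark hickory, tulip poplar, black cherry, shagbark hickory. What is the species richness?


Total individuals logged = 10
Distinct species (count of individuals): American beech (3), basswood (2), tulip poplar (2), shagbark hickory (2), black cherry (1)
Species richness = number of distinct species = 5

5


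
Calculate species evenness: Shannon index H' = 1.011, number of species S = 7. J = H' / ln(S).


ln(7) = 1.94591
J = H' / ln(S) = 1.011 / 1.94591 = 0.519551 ≈ 0.5196

0.5196


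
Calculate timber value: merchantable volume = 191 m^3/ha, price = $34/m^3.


Value = 191 * 34 = $6494/ha

$6494/ha


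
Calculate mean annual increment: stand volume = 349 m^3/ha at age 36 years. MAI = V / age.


MAI = 349 / 36 = 9.6944 ≈ 9.69 m^3/ha/yr

9.69 m^3/ha/yr


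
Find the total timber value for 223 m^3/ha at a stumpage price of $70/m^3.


Value = 223 * 70 = $15610/ha

$15610/ha


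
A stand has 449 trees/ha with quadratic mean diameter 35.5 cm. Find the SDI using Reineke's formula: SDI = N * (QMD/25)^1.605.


QMD/25 = 35.5/25 = 1.42
(1.42)^1.605 = exp(1.605 * ln(1.42)) = exp(1.605 * 0.350657) = exp(0.562804) = 1.75559
SDI = 449 * 1.75559 = 788.260 ≈ 788

788


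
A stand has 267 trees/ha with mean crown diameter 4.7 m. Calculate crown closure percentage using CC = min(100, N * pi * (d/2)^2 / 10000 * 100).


(d/2)^2 = (4.7/2)^2 = 2.35^2 = 5.5225
Crown area = 3.141593 * 5.5225 = 17.3494 m^2
N * area / 10000 * 100 = 267 * 17.3494 / 10000 * 100 = 46.3229
CC = min(100, 46.3229) = 46.3229 ≈ 46.3%

46.3%


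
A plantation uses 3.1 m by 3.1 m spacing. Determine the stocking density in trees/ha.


N = 10000 / 3.1^2 = 10000 / 9.61 = 1040.58 ≈ 1041 trees/ha

1041 trees/ha


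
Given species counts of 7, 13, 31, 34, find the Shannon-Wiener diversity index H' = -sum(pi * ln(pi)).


Total N = 7 + 13 + 31 + 34 = 85
Per-species terms:
  p = 7/85 = 0.082353; ln(p) = -2.496740; p*ln(p) = 0.082353 * (-2.496740) = -0.205614
  p = 13/85 = 0.152941; ln(p) = -1.877703; p*ln(p) = 0.152941 * (-1.877703) = -0.287178
  p = 31/85 = 0.364706; ln(p) = -1.008664; p*ln(p) = 0.364706 * (-1.008664) = -0.367866
  p = 34/85 = 0.400000; ln(p) = -0.916291; p*ln(p) = 0.400000 * (-0.916291) = -0.366516
sum(p*ln(p)) = (-0.205614) + (-0.287178) + (-0.367866) + (-0.366516) = -1.227174
H' = -(-1.227174) = 1.227174 ≈ 1.2272

1.2272


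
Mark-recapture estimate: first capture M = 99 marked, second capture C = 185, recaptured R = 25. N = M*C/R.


N = M * C / R = 99 * 185 / 25 = 18315 / 25 = 732.60 ≈ 733

733 individuals


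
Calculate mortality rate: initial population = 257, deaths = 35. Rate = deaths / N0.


Mortality rate = 35 / 257 = 0.136187 ≈ 0.1362

0.1362


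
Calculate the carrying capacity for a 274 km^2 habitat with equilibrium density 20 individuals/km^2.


K = 20 * 274 = 5480 individuals

5480 individuals


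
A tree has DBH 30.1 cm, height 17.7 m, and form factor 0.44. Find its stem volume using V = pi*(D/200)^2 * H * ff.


(D/200)^2 = (30.1/200)^2 = 0.1505^2 = 0.02265025
BA = 3.141593 * 0.02265025 = 0.0711579 m^2
V = 0.0711579 * 17.7 * 0.44 = 0.554178 ≈ 0.554 m^3

0.554 m^3


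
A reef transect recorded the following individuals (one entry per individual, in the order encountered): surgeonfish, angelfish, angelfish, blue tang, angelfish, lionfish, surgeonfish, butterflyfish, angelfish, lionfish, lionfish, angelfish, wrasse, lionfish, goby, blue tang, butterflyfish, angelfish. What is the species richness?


Total individuals logged = 18
Distinct species (count of individuals): surgeonfish (2), angelfish (6), blue tang (2), lionfish (4), butterflyfish (2), wrasse (1), goby (1)
Species richness = number of distinct species = 7

7


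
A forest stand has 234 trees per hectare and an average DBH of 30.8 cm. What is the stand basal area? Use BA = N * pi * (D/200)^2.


(D/200)^2 = (30.8/200)^2 = 0.154^2 = 0.023716
Individual BA = 3.141593 * 0.023716 = 0.0745060 m^2
Stand BA = 234 * 0.0745060 = 17.4344 ≈ 17.43 m^2/ha

17.43 m^2/ha


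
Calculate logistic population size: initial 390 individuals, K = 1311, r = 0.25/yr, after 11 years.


(K - N0)/N0 = (1311 - 390)/390 = 921/390 = 2.36154
r*t = 0.25 * 11 = 2.75; exp(-2.75) = 0.0639279
2.36154 * 0.0639279 = 0.150968
1 + 0.150968 = 1.15097
N = 1311 / 1.15097 = 1139.04 ≈ 1139

1139


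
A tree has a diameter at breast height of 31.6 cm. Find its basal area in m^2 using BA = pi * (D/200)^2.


D/200 = 31.6/200 = 0.158 m
(D/200)^2 = 0.158^2 = 0.024964
BA = 3.141593 * 0.024964 = 0.0784267 ≈ 0.0784 m^2

0.0784 m^2


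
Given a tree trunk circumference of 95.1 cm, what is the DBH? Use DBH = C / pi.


DBH = C / pi = 95.1 / 3.141593 = 30.2713 ≈ 30.27 cm

30.27 cm


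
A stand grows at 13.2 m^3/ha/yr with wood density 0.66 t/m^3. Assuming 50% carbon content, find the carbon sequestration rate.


C = 13.2 * 0.66 * 0.5 = 4.356 ≈ 4.36 t C/ha/yr

4.36 t C/ha/yr


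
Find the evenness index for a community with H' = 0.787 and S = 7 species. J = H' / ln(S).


ln(7) = 1.94591
J = H' / ln(S) = 0.787 / 1.94591 = 0.404438 ≈ 0.4044

0.4044


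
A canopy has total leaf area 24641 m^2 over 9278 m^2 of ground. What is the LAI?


LAI = 24641 / 9278 = 2.6559 ≈ 2.66

2.66


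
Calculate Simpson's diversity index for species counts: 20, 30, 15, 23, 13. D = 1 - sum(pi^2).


Total N = 20 + 30 + 15 + 23 + 13 = 101
Per-species terms:
  p = 20/101 = 0.198020; p^2 = 0.198020^2 = 0.039212
  p = 30/101 = 0.297030; p^2 = 0.297030^2 = 0.088227
  p = 15/101 = 0.148515; p^2 = 0.148515^2 = 0.022057
  p = 23/101 = 0.227723; p^2 = 0.227723^2 = 0.051858
  p = 13/101 = 0.128713; p^2 = 0.128713^2 = 0.016567
sum(p^2) = 0.039212 + 0.088227 + 0.022057 + 0.051858 + 0.016567 = 0.217921
D = 1 - 0.217921 = 0.782079 ≈ 0.7821

0.7821


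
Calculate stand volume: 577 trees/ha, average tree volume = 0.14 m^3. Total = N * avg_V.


V_stand = 577 * 0.14 = 80.78 ≈ 80.8 m^3/ha

80.8 m^3/ha


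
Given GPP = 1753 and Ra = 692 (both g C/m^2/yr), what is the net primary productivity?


NPP = GPP - Ra = 1753 - 692 = 1061 g C/m^2/yr

1061 g C/m^2/yr


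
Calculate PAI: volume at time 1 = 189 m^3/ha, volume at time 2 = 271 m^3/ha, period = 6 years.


PAI = (V2 - V1) / period = (271 - 189) / 6 = 82 / 6 = 13.6667 ≈ 13.67 m^3/ha/yr

13.67 m^3/ha/yr


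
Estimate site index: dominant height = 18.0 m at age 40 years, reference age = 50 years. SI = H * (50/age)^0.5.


50/40 = 1.25000
(1.25000)^0.5 = 1.11803
SI = 18.0 * 1.11803 = 20.1245 ≈ 20.1 m

20.1 m


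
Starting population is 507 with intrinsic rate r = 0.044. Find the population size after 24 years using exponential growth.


r*t = 0.044 * 24 = 1.056
exp(1.056) = 2.87485
N = 507 * 2.87485 = 1457.55 ≈ 1458

1458
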